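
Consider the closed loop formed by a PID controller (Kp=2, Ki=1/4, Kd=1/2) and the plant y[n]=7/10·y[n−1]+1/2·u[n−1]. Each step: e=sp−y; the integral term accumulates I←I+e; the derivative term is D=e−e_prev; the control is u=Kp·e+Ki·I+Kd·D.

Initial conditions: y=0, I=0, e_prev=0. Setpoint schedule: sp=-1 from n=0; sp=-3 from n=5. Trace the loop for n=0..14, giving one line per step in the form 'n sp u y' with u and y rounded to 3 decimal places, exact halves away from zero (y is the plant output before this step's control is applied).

0 -1 -2.750 0.000
1 -1 1.281 -1.375
2 -1 -2.209 -0.322
3 -1 0.920 -1.330
4 -1 -1.863 -0.471
5 -3 -4.893 -1.261
6 -3 0.964 -3.329
7 -3 -4.060 -1.848
8 -3 0.450 -3.324
9 -3 -3.568 -2.102
10 -3 -0.009 -3.255
11 -3 -3.195 -2.283
12 -3 -0.379 -3.196
13 -3 -2.902 -2.426
14 -3 -0.672 -3.149

(exact arithmetic carried between steps; '≈' marks a value shown rounded to 6 d.p. or computed from one; I and e_prev carry over from the previous line; the table rounds u and y to 3 d.p., halves away from zero)
n=0: y=0, sp=-1, e=sp−y=-1; I=-1, D=e−e_prev=-1; u=2·(-1)+1/4·(-1)+1/2·(-1)=-2.75; next y=7/10·0+1/2·(-2.75)=-1.375
n=1: y=-1.375, sp=-1, e=sp−y=0.375; I=-0.625, D=e−e_prev=1.375; u=2·0.375+1/4·(-0.625)+1/2·1.375=1.28125; next y=7/10·(-1.375)+1/2·1.28125=-0.321875
n=2: y=-0.321875, sp=-1, e=sp−y=-0.678125; I=-1.303125, D=e−e_prev=-1.053125; u=2·(-0.678125)+1/4·(-1.303125)+1/2·(-1.053125)≈-2.208594; next y=7/10·(-0.321875)+1/2·(-2.208594)≈-1.329609
n=3: y≈-1.329609, sp=-1, e=sp−y≈0.329609; I≈-0.973516, D=e−e_prev≈1.007734; u=2·0.329609+1/4·(-0.973516)+1/2·1.007734≈0.919707; next y=7/10·(-1.329609)+1/2·0.919707≈-0.470873
n=4: y≈-0.470873, sp=-1, e=sp−y≈-0.529127; I≈-1.502643, D=e−e_prev≈-0.858736; u=2·(-0.529127)+1/4·(-1.502643)+1/2·(-0.858736)≈-1.863283; next y=7/10·(-0.470873)+1/2·(-1.863283)≈-1.261252
n=5: y≈-1.261252, sp=-3, e=sp−y≈-1.738748; I≈-3.241390, D=e−e_prev≈-1.209621; u=2·(-1.738748)+1/4·(-3.241390)+1/2·(-1.209621)≈-4.892653; next y=7/10·(-1.261252)+1/2·(-4.892653)≈-3.329203
n=6: y≈-3.329203, sp=-3, e=sp−y≈0.329203; I≈-2.912187, D=e−e_prev≈2.067951; u=2·0.329203+1/4·(-2.912187)+1/2·2.067951≈0.964335; next y=7/10·(-3.329203)+1/2·0.964335≈-1.848275
n=7: y≈-1.848275, sp=-3, e=sp−y≈-1.151725; I≈-4.063912, D=e−e_prev≈-1.480928; u=2·(-1.151725)+1/4·(-4.063912)+1/2·(-1.480928)≈-4.059893; next y=7/10·(-1.848275)+1/2·(-4.059893)≈-3.323739
n=8: y≈-3.323739, sp=-3, e=sp−y≈0.323739; I≈-3.740173, D=e−e_prev≈1.475464; u=2·0.323739+1/4·(-3.740173)+1/2·1.475464≈0.450166; next y=7/10·(-3.323739)+1/2·0.450166≈-2.101534
n=9: y≈-2.101534, sp=-3, e=sp−y≈-0.898466; I≈-4.638639, D=e−e_prev≈-1.222205; u=2·(-0.898466)+1/4·(-4.638639)+1/2·(-1.222205)≈-3.567694; next y=7/10·(-2.101534)+1/2·(-3.567694)≈-3.254921
n=10: y≈-3.254921, sp=-3, e=sp−y≈0.254921; I≈-4.383719, D=e−e_prev≈1.153387; u=2·0.254921+1/4·(-4.383719)+1/2·1.153387≈-0.009395; next y=7/10·(-3.254921)+1/2·(-0.009395)≈-2.283142
n=11: y≈-2.283142, sp=-3, e=sp−y≈-0.716858; I≈-5.100577, D=e−e_prev≈-0.971779; u=2·(-0.716858)+1/4·(-5.100577)+1/2·(-0.971779)≈-3.194750; next y=7/10·(-2.283142)+1/2·(-3.194750)≈-3.195574
n=12: y≈-3.195574, sp=-3, e=sp−y≈0.195574; I≈-4.905002, D=e−e_prev≈0.912432; u=2·0.195574+1/4·(-4.905002)+1/2·0.912432≈-0.378886; next y=7/10·(-3.195574)+1/2·(-0.378886)≈-2.426345
n=13: y≈-2.426345, sp=-3, e=sp−y≈-0.573655; I≈-5.478657, D=e−e_prev≈-0.769229; u=2·(-0.573655)+1/4·(-5.478657)+1/2·(-0.769229)≈-2.901589; next y=7/10·(-2.426345)+1/2·(-2.901589)≈-3.149236
n=14: y≈-3.149236, sp=-3, e=sp−y≈0.149236; I≈-5.329421, D=e−e_prev≈0.722891; u=2·0.149236+1/4·(-5.329421)+1/2·0.722891≈-0.672438; next y=7/10·(-3.149236)+1/2·(-0.672438)≈-2.540684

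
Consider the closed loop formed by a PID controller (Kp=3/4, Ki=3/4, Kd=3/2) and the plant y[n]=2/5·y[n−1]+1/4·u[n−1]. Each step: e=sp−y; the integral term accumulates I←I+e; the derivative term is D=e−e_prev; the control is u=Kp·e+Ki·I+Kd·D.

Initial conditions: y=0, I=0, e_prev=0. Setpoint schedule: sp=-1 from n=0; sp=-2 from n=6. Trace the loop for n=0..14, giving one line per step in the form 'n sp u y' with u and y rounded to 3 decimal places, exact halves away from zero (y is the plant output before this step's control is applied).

0 -1 -3.000 0.000
1 -1 0.000 -0.750
2 -1 -2.663 -0.300
3 -1 -1.056 -0.786
4 -1 -2.567 -0.578
5 -1 -1.688 -0.873
6 -2 -5.531 -0.771
7 -2 -2.040 -1.691
8 -2 -5.166 -1.186
9 -2 -3.280 -1.766
10 -2 -5.044 -1.526
11 -2 -4.004 -1.871
12 -2 -4.984 -1.750
13 -2 -4.400 -1.946
14 -2 -4.937 -1.878

(exact arithmetic carried between steps; '≈' marks a value shown rounded to 6 d.p. or computed from one; I and e_prev carry over from the previous line; the table rounds u and y to 3 d.p., halves away from zero)
n=0: y=0, sp=-1, e=sp−y=-1; I=-1, D=e−e_prev=-1; u=3/4·(-1)+3/4·(-1)+3/2·(-1)=-3; next y=2/5·0+1/4·(-3)=-0.75
n=1: y=-0.75, sp=-1, e=sp−y=-0.25; I=-1.25, D=e−e_prev=0.75; u=3/4·(-0.25)+3/4·(-1.25)+3/2·0.75=0; next y=2/5·(-0.75)+1/4·0=-0.3
n=2: y=-0.3, sp=-1, e=sp−y=-0.7; I=-1.95, D=e−e_prev=-0.45; u=3/4·(-0.7)+3/4·(-1.95)+3/2·(-0.45)=-2.6625; next y=2/5·(-0.3)+1/4·(-2.6625)=-0.785625
n=3: y=-0.785625, sp=-1, e=sp−y=-0.214375; I=-2.164375, D=e−e_prev=0.485625; u=3/4·(-0.214375)+3/4·(-2.164375)+3/2·0.485625=-1.055625; next y=2/5·(-0.785625)+1/4·(-1.055625)≈-0.578156
n=4: y≈-0.578156, sp=-1, e=sp−y≈-0.421844; I≈-2.586219, D=e−e_prev≈-0.207469; u=3/4·(-0.421844)+3/4·(-2.586219)+3/2·(-0.207469)≈-2.56725; next y=2/5·(-0.578156)+1/4·(-2.56725)≈-0.873075
n=5: y=-0.873075, sp=-1, e=sp−y=-0.126925; I≈-2.713144, D=e−e_prev≈0.294919; u=3/4·(-0.126925)+3/4·(-2.713144)+3/2·0.294919≈-1.687673; next y=2/5·(-0.873075)+1/4·(-1.687673)≈-0.771148
n=6: y≈-0.771148, sp=-2, e=sp−y≈-1.228852; I≈-3.941995, D=e−e_prev≈-1.101927; u=3/4·(-1.228852)+3/4·(-3.941995)+3/2·(-1.101927)≈-5.531025; next y=2/5·(-0.771148)+1/4·(-5.531025)≈-1.691216
n=7: y≈-1.691216, sp=-2, e=sp−y≈-0.308784; I≈-4.250780, D=e−e_prev≈0.920067; u=3/4·(-0.308784)+3/4·(-4.250780)+3/2·0.920067≈-2.039572; next y=2/5·(-1.691216)+1/4·(-2.039572)≈-1.186379
n=8: y≈-1.186379, sp=-2, e=sp−y≈-0.813621; I≈-5.064400, D=e−e_prev≈-0.504836; u=3/4·(-0.813621)+3/4·(-5.064400)+3/2·(-0.504836)≈-5.165770; next y=2/5·(-1.186379)+1/4·(-5.165770)≈-1.765994
n=9: y≈-1.765994, sp=-2, e=sp−y≈-0.234006; I≈-5.298406, D=e−e_prev≈0.579615; u=3/4·(-0.234006)+3/4·(-5.298406)+3/2·0.579615≈-3.279886; next y=2/5·(-1.765994)+1/4·(-3.279886)≈-1.526369
n=10: y≈-1.526369, sp=-2, e=sp−y≈-0.473631; I≈-5.772037, D=e−e_prev≈-0.239625; u=3/4·(-0.473631)+3/4·(-5.772037)+3/2·(-0.239625)≈-5.043688; next y=2/5·(-1.526369)+1/4·(-5.043688)≈-1.871470
n=11: y≈-1.871470, sp=-2, e=sp−y≈-0.128530; I≈-5.900567, D=e−e_prev≈0.345100; u=3/4·(-0.128530)+3/4·(-5.900567)+3/2·0.345100≈-4.004172; next y=2/5·(-1.871470)+1/4·(-4.004172)≈-1.749631
n=12: y≈-1.749631, sp=-2, e=sp−y≈-0.250369; I≈-6.150936, D=e−e_prev≈-0.121839; u=3/4·(-0.250369)+3/4·(-6.150936)+3/2·(-0.121839)≈-4.983737; next y=2/5·(-1.749631)+1/4·(-4.983737)≈-1.945787
n=13: y≈-1.945787, sp=-2, e=sp−y≈-0.054213; I≈-6.205149, D=e−e_prev≈0.196156; u=3/4·(-0.054213)+3/4·(-6.205149)+3/2·0.196156≈-4.400289; next y=2/5·(-1.945787)+1/4·(-4.400289)≈-1.878387
n=14: y≈-1.878387, sp=-2, e=sp−y≈-0.121613; I≈-6.326763, D=e−e_prev≈-0.067400; u=3/4·(-0.121613)+3/4·(-6.326763)+3/2·(-0.067400)≈-4.937382; next y=2/5·(-1.878387)+1/4·(-4.937382)≈-1.985700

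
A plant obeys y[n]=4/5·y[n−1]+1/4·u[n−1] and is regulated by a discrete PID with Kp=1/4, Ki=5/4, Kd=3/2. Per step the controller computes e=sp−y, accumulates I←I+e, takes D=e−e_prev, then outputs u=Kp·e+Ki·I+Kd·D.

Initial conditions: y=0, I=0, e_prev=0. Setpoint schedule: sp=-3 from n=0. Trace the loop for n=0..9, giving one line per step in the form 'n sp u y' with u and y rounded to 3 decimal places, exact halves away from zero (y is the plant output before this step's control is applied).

0 -3 -9.000 0.000
1 -3 -1.500 -2.250
2 -3 -6.038 -2.175
3 -3 -3.733 -3.249
4 -3 -4.183 -3.533
5 -3 -2.924 -3.872
6 -3 -2.473 -3.829
7 -3 -1.815 -3.681
8 -3 -1.590 -3.399
9 -3 -1.514 -3.116

(exact arithmetic carried between steps; '≈' marks a value shown rounded to 6 d.p. or computed from one; I and e_prev carry over from the previous line; the table rounds u and y to 3 d.p., halves away from zero)
n=0: y=0, sp=-3, e=sp−y=-3; I=-3, D=e−e_prev=-3; u=1/4·(-3)+5/4·(-3)+3/2·(-3)=-9; next y=4/5·0+1/4·(-9)=-2.25
n=1: y=-2.25, sp=-3, e=sp−y=-0.75; I=-3.75, D=e−e_prev=2.25; u=1/4·(-0.75)+5/4·(-3.75)+3/2·2.25=-1.5; next y=4/5·(-2.25)+1/4·(-1.5)=-2.175
n=2: y=-2.175, sp=-3, e=sp−y=-0.825; I=-4.575, D=e−e_prev=-0.075; u=1/4·(-0.825)+5/4·(-4.575)+3/2·(-0.075)=-6.0375; next y=4/5·(-2.175)+1/4·(-6.0375)=-3.249375
n=3: y=-3.249375, sp=-3, e=sp−y=0.249375; I=-4.325625, D=e−e_prev=1.074375; u=1/4·0.249375+5/4·(-4.325625)+3/2·1.074375=-3.733125; next y=4/5·(-3.249375)+1/4·(-3.733125)≈-3.532781
n=4: y≈-3.532781, sp=-3, e=sp−y≈0.532781; I≈-3.792844, D=e−e_prev≈0.283406; u=1/4·0.532781+5/4·(-3.792844)+3/2·0.283406≈-4.18275; next y=4/5·(-3.532781)+1/4·(-4.18275)≈-3.871913
n=5: y≈-3.871913, sp=-3, e=sp−y≈0.871913; I≈-2.920931, D=e−e_prev≈0.339131; u=1/4·0.871913+5/4·(-2.920931)+3/2·0.339131≈-2.924489; next y=4/5·(-3.871913)+1/4·(-2.924489)≈-3.828652
n=6: y≈-3.828652, sp=-3, e=sp−y≈0.828652; I≈-2.092279, D=e−e_prev≈-0.043260; u=1/4·0.828652+5/4·(-2.092279)+3/2·(-0.043260)≈-2.473076; next y=4/5·(-3.828652)+1/4·(-2.473076)≈-3.681191
n=7: y≈-3.681191, sp=-3, e=sp−y≈0.681191; I≈-1.411088, D=e−e_prev≈-0.147461; u=1/4·0.681191+5/4·(-1.411088)+3/2·(-0.147461)≈-1.814755; next y=4/5·(-3.681191)+1/4·(-1.814755)≈-3.398641
n=8: y≈-3.398641, sp=-3, e=sp−y≈0.398641; I≈-1.012447, D=e−e_prev≈-0.282549; u=1/4·0.398641+5/4·(-1.012447)+3/2·(-0.282549)≈-1.589722; next y=4/5·(-3.398641)+1/4·(-1.589722)≈-3.116344
n=9: y≈-3.116344, sp=-3, e=sp−y≈0.116344; I≈-0.896103, D=e−e_prev≈-0.282298; u=1/4·0.116344+5/4·(-0.896103)+3/2·(-0.282298)≈-1.514490; next y=4/5·(-3.116344)+1/4·(-1.514490)≈-2.871697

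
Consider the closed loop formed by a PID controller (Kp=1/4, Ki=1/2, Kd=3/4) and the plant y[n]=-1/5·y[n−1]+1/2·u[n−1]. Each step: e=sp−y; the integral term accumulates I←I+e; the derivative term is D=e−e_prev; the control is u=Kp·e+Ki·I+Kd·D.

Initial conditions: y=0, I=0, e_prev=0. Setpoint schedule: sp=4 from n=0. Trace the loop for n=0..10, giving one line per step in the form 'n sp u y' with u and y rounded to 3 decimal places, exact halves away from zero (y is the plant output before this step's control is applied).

0 4 6.000 0.000
1 4 0.500 3.000
2 4 8.275 -0.350
3 4 1.101 4.208
4 4 11.163 -0.291
5 4 1.039 5.640
6 4 14.039 -0.609
7 4 0.033 7.141
8 4 17.104 -1.412
9 4 -1.975 8.835
10 4 20.676 -2.754

(exact arithmetic carried between steps; '≈' marks a value shown rounded to 6 d.p. or computed from one; I and e_prev carry over from the previous line; the table rounds u and y to 3 d.p., halves away from zero)
n=0: y=0, sp=4, e=sp−y=4; I=4, D=e−e_prev=4; u=1/4·4+1/2·4+3/4·4=6; next y=-1/5·0+1/2·6=3
n=1: y=3, sp=4, e=sp−y=1; I=5, D=e−e_prev=-3; u=1/4·1+1/2·5+3/4·(-3)=0.5; next y=-1/5·3+1/2·0.5=-0.35
n=2: y=-0.35, sp=4, e=sp−y=4.35; I=9.35, D=e−e_prev=3.35; u=1/4·4.35+1/2·9.35+3/4·3.35=8.275; next y=-1/5·(-0.35)+1/2·8.275=4.2075
n=3: y=4.2075, sp=4, e=sp−y=-0.2075; I=9.1425, D=e−e_prev=-4.5575; u=1/4·(-0.2075)+1/2·9.1425+3/4·(-4.5575)=1.10125; next y=-1/5·4.2075+1/2·1.10125=-0.290875
n=4: y=-0.290875, sp=4, e=sp−y=4.290875; I=13.433375, D=e−e_prev=4.498375; u=1/4·4.290875+1/2·13.433375+3/4·4.498375≈11.163188; next y=-1/5·(-0.290875)+1/2·11.163188≈5.639769
n=5: y≈5.639769, sp=4, e=sp−y≈-1.639769; I≈11.793606, D=e−e_prev≈-5.930644; u=1/4·(-1.639769)+1/2·11.793606+3/4·(-5.930644)≈1.038878; next y=-1/5·5.639769+1/2·1.038878≈-0.608515
n=6: y≈-0.608515, sp=4, e=sp−y≈4.608515; I≈16.402121, D=e−e_prev≈6.248283; u=1/4·4.608515+1/2·16.402121+3/4·6.248283≈14.039402; next y=-1/5·(-0.608515)+1/2·14.039402≈7.141404
n=7: y≈7.141404, sp=4, e=sp−y≈-3.141404; I≈13.260717, D=e−e_prev≈-7.749918; u=1/4·(-3.141404)+1/2·13.260717+3/4·(-7.749918)≈0.032569; next y=-1/5·7.141404+1/2·0.032569≈-1.411996
n=8: y≈-1.411996, sp=4, e=sp−y≈5.411996; I≈18.672714, D=e−e_prev≈8.553400; u=1/4·5.411996+1/2·18.672714+3/4·8.553400≈17.104406; next y=-1/5·(-1.411996)+1/2·17.104406≈8.834602
n=9: y≈8.834602, sp=4, e=sp−y≈-4.834602; I≈13.838111, D=e−e_prev≈-10.246599; u=1/4·(-4.834602)+1/2·13.838111+3/4·(-10.246599)≈-1.974544; next y=-1/5·8.834602+1/2·(-1.974544)≈-2.754192
n=10: y≈-2.754192, sp=4, e=sp−y≈6.754192; I≈20.592304, D=e−e_prev≈11.588795; u=1/4·6.754192+1/2·20.592304+3/4·11.588795≈20.676296; next y=-1/5·(-2.754192)+1/2·20.676296≈10.888986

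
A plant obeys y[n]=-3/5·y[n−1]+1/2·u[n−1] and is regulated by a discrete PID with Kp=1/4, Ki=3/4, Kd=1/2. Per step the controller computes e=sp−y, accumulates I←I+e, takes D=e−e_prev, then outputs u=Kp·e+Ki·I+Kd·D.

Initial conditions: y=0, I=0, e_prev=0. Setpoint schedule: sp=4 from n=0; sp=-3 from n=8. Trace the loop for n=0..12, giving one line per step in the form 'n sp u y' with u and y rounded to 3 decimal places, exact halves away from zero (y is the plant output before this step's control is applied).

0 4 6.000 0.000
1 4 2.500 3.000
2 4 10.075 -0.550
3 4 2.836 5.368
4 4 15.524 -1.802
5 4 0.322 8.844
6 4 22.995 -5.145
7 4 -6.735 14.585
8 -3 24.746 -12.118
9 -3 -25.910 19.644
10 -3 39.566 -24.741
11 -3 -55.374 34.628
12 -3 70.727 -48.464

(exact arithmetic carried between steps; '≈' marks a value shown rounded to 6 d.p. or computed from one; I and e_prev carry over from the previous line; the table rounds u and y to 3 d.p., halves away from zero)
n=0: y=0, sp=4, e=sp−y=4; I=4, D=e−e_prev=4; u=1/4·4+3/4·4+1/2·4=6; next y=-3/5·0+1/2·6=3
n=1: y=3, sp=4, e=sp−y=1; I=5, D=e−e_prev=-3; u=1/4·1+3/4·5+1/2·(-3)=2.5; next y=-3/5·3+1/2·2.5=-0.55
n=2: y=-0.55, sp=4, e=sp−y=4.55; I=9.55, D=e−e_prev=3.55; u=1/4·4.55+3/4·9.55+1/2·3.55=10.075; next y=-3/5·(-0.55)+1/2·10.075=5.3675
n=3: y=5.3675, sp=4, e=sp−y=-1.3675; I=8.1825, D=e−e_prev=-5.9175; u=1/4·(-1.3675)+3/4·8.1825+1/2·(-5.9175)=2.83625; next y=-3/5·5.3675+1/2·2.83625=-1.802375
n=4: y=-1.802375, sp=4, e=sp−y=5.802375; I=13.984875, D=e−e_prev=7.169875; u=1/4·5.802375+3/4·13.984875+1/2·7.169875≈15.524188; next y=-3/5·(-1.802375)+1/2·15.524188≈8.843519
n=5: y≈8.843519, sp=4, e=sp−y≈-4.843519; I≈9.141356, D=e−e_prev≈-10.645894; u=1/4·(-4.843519)+3/4·9.141356+1/2·(-10.645894)≈0.322191; next y=-3/5·8.843519+1/2·0.322191≈-5.145016
n=6: y≈-5.145016, sp=4, e=sp−y≈9.145016; I≈18.286372, D=e−e_prev≈13.988535; u=1/4·9.145016+3/4·18.286372+1/2·13.988535≈22.995300; next y=-3/5·(-5.145016)+1/2·22.995300≈14.584660
n=7: y≈14.584660, sp=4, e=sp−y≈-10.584660; I≈7.701712, D=e−e_prev≈-19.729676; u=1/4·(-10.584660)+3/4·7.701712+1/2·(-19.729676)≈-6.734719; next y=-3/5·14.584660+1/2·(-6.734719)≈-12.118155
n=8: y≈-12.118155, sp=-3, e=sp−y≈9.118155; I≈16.819868, D=e−e_prev≈19.702815; u=1/4·9.118155+3/4·16.819868+1/2·19.702815≈24.745847; next y=-3/5·(-12.118155)+1/2·24.745847≈19.643817
n=9: y≈19.643817, sp=-3, e=sp−y≈-22.643817; I≈-5.823949, D=e−e_prev≈-31.761972; u=1/4·(-22.643817)+3/4·(-5.823949)+1/2·(-31.761972)≈-25.909902; next y=-3/5·19.643817+1/2·(-25.909902)≈-24.741241
n=10: y≈-24.741241, sp=-3, e=sp−y≈21.741241; I≈15.917292, D=e−e_prev≈44.385057; u=1/4·21.741241+3/4·15.917292+1/2·44.385057≈39.565808; next y=-3/5·(-24.741241)+1/2·39.565808≈34.627648
n=11: y≈34.627648, sp=-3, e=sp−y≈-37.627648; I≈-21.710357, D=e−e_prev≈-59.368889; u=1/4·(-37.627648)+3/4·(-21.710357)+1/2·(-59.368889)≈-55.374124; next y=-3/5·34.627648+1/2·(-55.374124)≈-48.463651
n=12: y≈-48.463651, sp=-3, e=sp−y≈45.463651; I≈23.753294, D=e−e_prev≈83.091299; u=1/4·45.463651+3/4·23.753294+1/2·83.091299≈70.726533; next y=-3/5·(-48.463651)+1/2·70.726533≈64.441457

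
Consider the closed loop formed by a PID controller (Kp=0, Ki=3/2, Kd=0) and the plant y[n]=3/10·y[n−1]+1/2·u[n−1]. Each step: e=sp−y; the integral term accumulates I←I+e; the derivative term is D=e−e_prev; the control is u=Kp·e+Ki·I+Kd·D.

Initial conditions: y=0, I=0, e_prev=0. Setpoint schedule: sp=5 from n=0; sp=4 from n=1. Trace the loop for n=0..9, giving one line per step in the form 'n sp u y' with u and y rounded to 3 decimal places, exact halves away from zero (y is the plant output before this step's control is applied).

(exact arithmetic carried between steps; '≈' marks a value shown rounded to 6 d.p. or computed from one; I and e_prev carry over from the previous line; the table rounds u and y to 3 d.p., halves away from zero)
n=0: y=0, sp=5, e=sp−y=5; I=5, D=e−e_prev=5; u=0·5+3/2·5+0·5=7.5; next y=3/10·0+1/2·7.5=3.75
n=1: y=3.75, sp=4, e=sp−y=0.25; I=5.25, D=e−e_prev=-4.75; u=0·0.25+3/2·5.25+0·(-4.75)=7.875; next y=3/10·3.75+1/2·7.875=5.0625
n=2: y=5.0625, sp=4, e=sp−y=-1.0625; I=4.1875, D=e−e_prev=-1.3125; u=0·(-1.0625)+3/2·4.1875+0·(-1.3125)=6.28125; next y=3/10·5.0625+1/2·6.28125=4.659375
n=3: y=4.659375, sp=4, e=sp−y=-0.659375; I=3.528125, D=e−e_prev=0.403125; u=0·(-0.659375)+3/2·3.528125+0·0.403125≈5.292188; next y=3/10·4.659375+1/2·5.292188≈4.043906
n=4: y≈4.043906, sp=4, e=sp−y≈-0.043906; I≈3.484219, D=e−e_prev≈0.615469; u=0·(-0.043906)+3/2·3.484219+0·0.615469≈5.226328; next y=3/10·4.043906+1/2·5.226328≈3.826336
n=5: y≈3.826336, sp=4, e=sp−y≈0.173664; I≈3.657883, D=e−e_prev≈0.217570; u=0·0.173664+3/2·3.657883+0·0.217570≈5.486824; next y=3/10·3.826336+1/2·5.486824≈3.891313
n=6: y≈3.891313, sp=4, e=sp−y≈0.108687; I≈3.766570, D=e−e_prev≈-0.064977; u=0·0.108687+3/2·3.766570+0·(-0.064977)≈5.649855; next y=3/10·3.891313+1/2·5.649855≈3.992321
n=7: y≈3.992321, sp=4, e=sp−y≈0.007679; I≈3.774249, D=e−e_prev≈-0.101008; u=0·0.007679+3/2·3.774249+0·(-0.101008)≈5.661373; next y=3/10·3.992321+1/2·5.661373≈4.028383
n=8: y≈4.028383, sp=4, e=sp−y≈-0.028383; I≈3.745866, D=e−e_prev≈-0.036062; u=0·(-0.028383)+3/2·3.745866+0·(-0.036062)≈5.618799; next y=3/10·4.028383+1/2·5.618799≈4.017914
n=9: y≈4.017914, sp=4, e=sp−y≈-0.017914; I≈3.727952, D=e−e_prev≈0.010469; u=0·(-0.017914)+3/2·3.727952+0·0.010469≈5.591927; next y=3/10·4.017914+1/2·5.591927≈4.001338

0 5 7.500 0.000
1 4 7.875 3.750
2 4 6.281 5.063
3 4 5.292 4.659
4 4 5.226 4.044
5 4 5.487 3.826
6 4 5.650 3.891
7 4 5.661 3.992
8 4 5.619 4.028
9 4 5.592 4.018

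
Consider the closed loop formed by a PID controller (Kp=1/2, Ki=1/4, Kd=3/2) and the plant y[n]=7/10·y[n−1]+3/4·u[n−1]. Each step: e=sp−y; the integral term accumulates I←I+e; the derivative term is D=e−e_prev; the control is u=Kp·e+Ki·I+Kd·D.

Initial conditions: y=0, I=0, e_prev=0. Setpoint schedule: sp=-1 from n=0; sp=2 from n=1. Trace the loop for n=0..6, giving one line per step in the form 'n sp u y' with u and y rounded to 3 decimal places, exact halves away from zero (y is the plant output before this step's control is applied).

(exact arithmetic carried between steps; '≈' marks a value shown rounded to 6 d.p. or computed from one; I and e_prev carry over from the previous line; the table rounds u and y to 3 d.p., halves away from zero)
n=0: y=0, sp=-1, e=sp−y=-1; I=-1, D=e−e_prev=-1; u=1/2·(-1)+1/4·(-1)+3/2·(-1)=-2.25; next y=7/10·0+3/4·(-2.25)=-1.6875
n=1: y=-1.6875, sp=2, e=sp−y=3.6875; I=2.6875, D=e−e_prev=4.6875; u=1/2·3.6875+1/4·2.6875+3/2·4.6875=9.546875; next y=7/10·(-1.6875)+3/4·9.546875≈5.978906
n=2: y≈5.978906, sp=2, e=sp−y≈-3.978906; I≈-1.291406, D=e−e_prev≈-7.666406; u=1/2·(-3.978906)+1/4·(-1.291406)+3/2·(-7.666406)≈-13.811914; next y=7/10·5.978906+3/4·(-13.811914)≈-6.173701
n=3: y≈-6.173701, sp=2, e=sp−y≈8.173701; I≈6.882295, D=e−e_prev≈12.152607; u=1/2·8.173701+1/4·6.882295+3/2·12.152607≈24.036335; next y=7/10·(-6.173701)+3/4·24.036335≈13.705661
n=4: y≈13.705661, sp=2, e=sp−y≈-11.705661; I≈-4.823366, D=e−e_prev≈-19.879362; u=1/2·(-11.705661)+1/4·(-4.823366)+3/2·(-19.879362)≈-36.877715; next y=7/10·13.705661+3/4·(-36.877715)≈-18.064324
n=5: y≈-18.064324, sp=2, e=sp−y≈20.064324; I≈15.240958, D=e−e_prev≈31.769984; u=1/2·20.064324+1/4·15.240958+3/2·31.769984≈61.497378; next y=7/10·(-18.064324)+3/4·61.497378≈33.478007
n=6: y≈33.478007, sp=2, e=sp−y≈-31.478007; I≈-16.237049, D=e−e_prev≈-51.542330; u=1/2·(-31.478007)+1/4·(-16.237049)+3/2·(-51.542330)≈-97.111761; next y=7/10·33.478007+3/4·(-97.111761)≈-49.399216

0 -1 -2.250 0.000
1 2 9.547 -1.688
2 2 -13.812 5.979
3 2 24.036 -6.174
4 2 -36.878 13.706
5 2 61.497 -18.064
6 2 -97.112 33.478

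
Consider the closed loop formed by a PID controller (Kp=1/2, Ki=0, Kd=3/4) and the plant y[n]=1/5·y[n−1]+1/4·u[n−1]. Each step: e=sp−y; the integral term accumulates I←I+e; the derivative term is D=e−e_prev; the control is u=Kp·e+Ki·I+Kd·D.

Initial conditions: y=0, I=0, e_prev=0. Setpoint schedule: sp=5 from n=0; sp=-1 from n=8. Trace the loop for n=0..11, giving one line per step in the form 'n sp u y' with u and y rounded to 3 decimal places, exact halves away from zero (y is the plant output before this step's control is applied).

(exact arithmetic carried between steps; '≈' marks a value shown rounded to 6 d.p. or computed from one; I and e_prev carry over from the previous line; the table rounds u and y to 3 d.p., halves away from zero)
n=0: y=0, sp=5, e=sp−y=5; I=5, D=e−e_prev=5; u=1/2·5+0·5+3/4·5=6.25; next y=1/5·0+1/4·6.25=1.5625
n=1: y=1.5625, sp=5, e=sp−y=3.4375; I=8.4375, D=e−e_prev=-1.5625; u=1/2·3.4375+0·8.4375+3/4·(-1.5625)=0.546875; next y=1/5·1.5625+1/4·0.546875≈0.449219
n=2: y≈0.449219, sp=5, e=sp−y≈4.550781; I≈12.988281, D=e−e_prev≈1.113281; u=1/2·4.550781+0·12.988281+3/4·1.113281≈3.110352; next y=1/5·0.449219+1/4·3.110352≈0.867432
n=3: y≈0.867432, sp=5, e=sp−y≈4.132568; I≈17.120850, D=e−e_prev≈-0.418213; u=1/2·4.132568+0·17.120850+3/4·(-0.418213)≈1.752625; next y=1/5·0.867432+1/4·1.752625≈0.611642
n=4: y≈0.611642, sp=5, e=sp−y≈4.388358; I≈21.509207, D=e−e_prev≈0.255789; u=1/2·4.388358+0·21.509207+3/4·0.255789≈2.386021; next y=1/5·0.611642+1/4·2.386021≈0.718834
n=5: y≈0.718834, sp=5, e=sp−y≈4.281166; I≈25.790373, D=e−e_prev≈-0.107191; u=1/2·4.281166+0·25.790373+3/4·(-0.107191)≈2.060190; next y=1/5·0.718834+1/4·2.060190≈0.658814
n=6: y≈0.658814, sp=5, e=sp−y≈4.341186; I≈30.131559, D=e−e_prev≈0.060019; u=1/2·4.341186+0·30.131559+3/4·0.060019≈2.215608; next y=1/5·0.658814+1/4·2.215608≈0.685665
n=7: y≈0.685665, sp=5, e=sp−y≈4.314335; I≈34.445895, D=e−e_prev≈-0.026851; u=1/2·4.314335+0·34.445895+3/4·(-0.026851)≈2.137030; next y=1/5·0.685665+1/4·2.137030≈0.671390
n=8: y≈0.671390, sp=-1, e=sp−y≈-1.671390; I≈32.774504, D=e−e_prev≈-5.985726; u=1/2·(-1.671390)+0·32.774504+3/4·(-5.985726)≈-5.324989; next y=1/5·0.671390+1/4·(-5.324989)≈-1.196969
n=9: y≈-1.196969, sp=-1, e=sp−y≈0.196969; I≈32.971474, D=e−e_prev≈1.868360; u=1/2·0.196969+0·32.971474+3/4·1.868360≈1.499754; next y=1/5·(-1.196969)+1/4·1.499754≈0.135545
n=10: y≈0.135545, sp=-1, e=sp−y≈-1.135545; I≈31.835929, D=e−e_prev≈-1.332514; u=1/2·(-1.135545)+0·31.835929+3/4·(-1.332514)≈-1.567158; next y=1/5·0.135545+1/4·(-1.567158)≈-0.364681
n=11: y≈-0.364681, sp=-1, e=sp−y≈-0.635319; I≈31.200609, D=e−e_prev≈0.500225; u=1/2·(-0.635319)+0·31.200609+3/4·0.500225≈0.057509; next y=1/5·(-0.364681)+1/4·0.057509≈-0.058559

0 5 6.250 0.000
1 5 0.547 1.563
2 5 3.110 0.449
3 5 1.753 0.867
4 5 2.386 0.612
5 5 2.060 0.719
6 5 2.216 0.659
7 5 2.137 0.686
8 -1 -5.325 0.671
9 -1 1.500 -1.197
10 -1 -1.567 0.136
11 -1 0.058 -0.365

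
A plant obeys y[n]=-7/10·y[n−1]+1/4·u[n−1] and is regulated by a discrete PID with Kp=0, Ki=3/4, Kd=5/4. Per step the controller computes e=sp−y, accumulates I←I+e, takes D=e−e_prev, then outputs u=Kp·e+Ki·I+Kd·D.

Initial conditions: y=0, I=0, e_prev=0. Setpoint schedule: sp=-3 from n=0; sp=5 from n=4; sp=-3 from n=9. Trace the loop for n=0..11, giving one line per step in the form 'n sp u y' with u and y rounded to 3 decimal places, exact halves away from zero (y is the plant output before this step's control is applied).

0 -3 -6.000 0.000
1 -3 -1.500 -1.500
2 -3 -8.850 0.675
3 -3 -2.168 -2.685
4 5 1.351 1.338
5 5 2.998 -0.599
6 5 1.243 1.169
7 5 9.677 -0.507
8 5 5.149 2.774
9 -3 1.779 -0.655
10 -3 2.618 0.903
11 -3 3.400 0.022

(exact arithmetic carried between steps; '≈' marks a value shown rounded to 6 d.p. or computed from one; I and e_prev carry over from the previous line; the table rounds u and y to 3 d.p., halves away from zero)
n=0: y=0, sp=-3, e=sp−y=-3; I=-3, D=e−e_prev=-3; u=0·(-3)+3/4·(-3)+5/4·(-3)=-6; next y=-7/10·0+1/4·(-6)=-1.5
n=1: y=-1.5, sp=-3, e=sp−y=-1.5; I=-4.5, D=e−e_prev=1.5; u=0·(-1.5)+3/4·(-4.5)+5/4·1.5=-1.5; next y=-7/10·(-1.5)+1/4·(-1.5)=0.675
n=2: y=0.675, sp=-3, e=sp−y=-3.675; I=-8.175, D=e−e_prev=-2.175; u=0·(-3.675)+3/4·(-8.175)+5/4·(-2.175)=-8.85; next y=-7/10·0.675+1/4·(-8.85)=-2.685
n=3: y=-2.685, sp=-3, e=sp−y=-0.315; I=-8.49, D=e−e_prev=3.36; u=0·(-0.315)+3/4·(-8.49)+5/4·3.36=-2.1675; next y=-7/10·(-2.685)+1/4·(-2.1675)=1.337625
n=4: y=1.337625, sp=5, e=sp−y=3.662375; I=-4.827625, D=e−e_prev=3.977375; u=0·3.662375+3/4·(-4.827625)+5/4·3.977375=1.351; next y=-7/10·1.337625+1/4·1.351≈-0.598588
n=5: y≈-0.598588, sp=5, e=sp−y≈5.598588; I≈0.770963, D=e−e_prev≈1.936213; u=0·5.598588+3/4·0.770963+5/4·1.936213≈2.998488; next y=-7/10·(-0.598588)+1/4·2.998488≈1.168633
n=6: y≈1.168633, sp=5, e=sp−y≈3.831367; I≈4.602329, D=e−e_prev≈-1.767221; u=0·3.831367+3/4·4.602329+5/4·(-1.767221)≈1.242721; next y=-7/10·1.168633+1/4·1.242721≈-0.507363
n=7: y≈-0.507363, sp=5, e=sp−y≈5.507363; I≈10.109692, D=e−e_prev≈1.675996; u=0·5.507363+3/4·10.109692+5/4·1.675996≈9.677264; next y=-7/10·(-0.507363)+1/4·9.677264≈2.774470
n=8: y≈2.774470, sp=5, e=sp−y≈2.225530; I≈12.335222, D=e−e_prev≈-3.281833; u=0·2.225530+3/4·12.335222+5/4·(-3.281833)≈5.149125; next y=-7/10·2.774470+1/4·5.149125≈-0.654848
n=9: y≈-0.654848, sp=-3, e=sp−y≈-2.345152; I≈9.990070, D=e−e_prev≈-4.570682; u=0·(-2.345152)+3/4·9.990070+5/4·(-4.570682)≈1.779200; next y=-7/10·(-0.654848)+1/4·1.779200≈0.903193
n=10: y≈0.903193, sp=-3, e=sp−y≈-3.903193; I≈6.086877, D=e−e_prev≈-1.558041; u=0·(-3.903193)+3/4·6.086877+5/4·(-1.558041)≈2.617606; next y=-7/10·0.903193+1/4·2.617606≈0.022166
n=11: y≈0.022166, sp=-3, e=sp−y≈-3.022166; I≈3.064710, D=e−e_prev≈0.881027; u=0·(-3.022166)+3/4·3.064710+5/4·0.881027≈3.399816; next y=-7/10·0.022166+1/4·3.399816≈0.834438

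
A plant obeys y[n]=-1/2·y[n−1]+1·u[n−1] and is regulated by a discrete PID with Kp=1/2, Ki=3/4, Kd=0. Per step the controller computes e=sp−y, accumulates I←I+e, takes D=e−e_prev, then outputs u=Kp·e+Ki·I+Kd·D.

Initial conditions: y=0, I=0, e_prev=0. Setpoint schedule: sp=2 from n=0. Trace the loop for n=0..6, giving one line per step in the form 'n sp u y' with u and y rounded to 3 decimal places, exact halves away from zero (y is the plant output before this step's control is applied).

0 2 2.500 0.000
1 2 0.875 2.500
2 2 4.094 -0.375
3 2 0.055 4.281
4 2 6.303 -2.086
5 2 -2.422 7.346
6 2 10.370 -6.095

(exact arithmetic carried between steps; '≈' marks a value shown rounded to 6 d.p. or computed from one; I and e_prev carry over from the previous line; the table rounds u and y to 3 d.p., halves away from zero)
n=0: y=0, sp=2, e=sp−y=2; I=2, D=e−e_prev=2; u=1/2·2+3/4·2+0·2=2.5; next y=-1/2·0+1·2.5=2.5
n=1: y=2.5, sp=2, e=sp−y=-0.5; I=1.5, D=e−e_prev=-2.5; u=1/2·(-0.5)+3/4·1.5+0·(-2.5)=0.875; next y=-1/2·2.5+1·0.875=-0.375
n=2: y=-0.375, sp=2, e=sp−y=2.375; I=3.875, D=e−e_prev=2.875; u=1/2·2.375+3/4·3.875+0·2.875=4.09375; next y=-1/2·(-0.375)+1·4.09375=4.28125
n=3: y=4.28125, sp=2, e=sp−y=-2.28125; I=1.59375, D=e−e_prev=-4.65625; u=1/2·(-2.28125)+3/4·1.59375+0·(-4.65625)≈0.054688; next y=-1/2·4.28125+1·0.054688≈-2.085938
n=4: y≈-2.085938, sp=2, e=sp−y≈4.085938; I≈5.679688, D=e−e_prev≈6.367188; u=1/2·4.085938+3/4·5.679688+0·6.367188≈6.302734; next y=-1/2·(-2.085938)+1·6.302734≈7.345703
n=5: y≈7.345703, sp=2, e=sp−y≈-5.345703; I≈0.333984, D=e−e_prev≈-9.431641; u=1/2·(-5.345703)+3/4·0.333984+0·(-9.431641)≈-2.422363; next y=-1/2·7.345703+1·(-2.422363)≈-6.095215
n=6: y≈-6.095215, sp=2, e=sp−y≈8.095215; I≈8.429199, D=e−e_prev≈13.440918; u=1/2·8.095215+3/4·8.429199+0·13.440918≈10.369507; next y=-1/2·(-6.095215)+1·10.369507≈13.417114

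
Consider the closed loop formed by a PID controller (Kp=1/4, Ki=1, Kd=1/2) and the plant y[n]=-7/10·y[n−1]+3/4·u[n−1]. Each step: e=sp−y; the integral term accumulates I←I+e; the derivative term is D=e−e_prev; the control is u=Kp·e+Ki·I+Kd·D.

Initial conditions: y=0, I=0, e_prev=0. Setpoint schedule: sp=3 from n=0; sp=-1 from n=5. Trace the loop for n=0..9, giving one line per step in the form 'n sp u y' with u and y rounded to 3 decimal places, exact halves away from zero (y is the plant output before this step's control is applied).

0 3 5.250 0.000
1 3 -0.141 3.938
2 3 12.789 -2.862
3 3 -10.048 11.595
4 3 36.269 -15.653
5 -1 -59.872 38.159
6 -1 121.979 -71.615
7 -1 -235.445 141.615
8 -1 458.880 -275.714
9 -1 -897.599 537.160

(exact arithmetic carried between steps; '≈' marks a value shown rounded to 6 d.p. or computed from one; I and e_prev carry over from the previous line; the table rounds u and y to 3 d.p., halves away from zero)
n=0: y=0, sp=3, e=sp−y=3; I=3, D=e−e_prev=3; u=1/4·3+1·3+1/2·3=5.25; next y=-7/10·0+3/4·5.25=3.9375
n=1: y=3.9375, sp=3, e=sp−y=-0.9375; I=2.0625, D=e−e_prev=-3.9375; u=1/4·(-0.9375)+1·2.0625+1/2·(-3.9375)=-0.140625; next y=-7/10·3.9375+3/4·(-0.140625)≈-2.861719
n=2: y≈-2.861719, sp=3, e=sp−y≈5.861719; I≈7.924219, D=e−e_prev≈6.799219; u=1/4·5.861719+1·7.924219+1/2·6.799219≈12.789258; next y=-7/10·(-2.861719)+3/4·12.789258≈11.595146
n=3: y≈11.595146, sp=3, e=sp−y≈-8.595146; I≈-0.670928, D=e−e_prev≈-14.456865; u=1/4·(-8.595146)+1·(-0.670928)+1/2·(-14.456865)≈-10.048147; next y=-7/10·11.595146+3/4·(-10.048147)≈-15.652713
n=4: y≈-15.652713, sp=3, e=sp−y≈18.652713; I≈17.981785, D=e−e_prev≈27.247859; u=1/4·18.652713+1·17.981785+1/2·27.247859≈36.268893; next y=-7/10·(-15.652713)+3/4·36.268893≈38.158569
n=5: y≈38.158569, sp=-1, e=sp−y≈-39.158569; I≈-21.176784, D=e−e_prev≈-57.811281; u=1/4·(-39.158569)+1·(-21.176784)+1/2·(-57.811281)≈-59.872066; next y=-7/10·38.158569+3/4·(-59.872066)≈-71.615048
n=6: y≈-71.615048, sp=-1, e=sp−y≈70.615048; I≈49.438264, D=e−e_prev≈109.773616; u=1/4·70.615048+1·49.438264+1/2·109.773616≈121.978834; next y=-7/10·(-71.615048)+3/4·121.978834≈141.614659
n=7: y≈141.614659, sp=-1, e=sp−y≈-142.614659; I≈-93.176395, D=e−e_prev≈-213.229707; u=1/4·(-142.614659)+1·(-93.176395)+1/2·(-213.229707)≈-235.444913; next y=-7/10·141.614659+3/4·(-235.444913)≈-275.713946
n=8: y≈-275.713946, sp=-1, e=sp−y≈274.713946; I≈181.537551, D=e−e_prev≈417.328606; u=1/4·274.713946+1·181.537551+1/2·417.328606≈458.880341; next y=-7/10·(-275.713946)+3/4·458.880341≈537.160018
n=9: y≈537.160018, sp=-1, e=sp−y≈-538.160018; I≈-356.622467, D=e−e_prev≈-812.873964; u=1/4·(-538.160018)+1·(-356.622467)+1/2·(-812.873964)≈-897.599453; next y=-7/10·537.160018+3/4·(-897.599453)≈-1049.211603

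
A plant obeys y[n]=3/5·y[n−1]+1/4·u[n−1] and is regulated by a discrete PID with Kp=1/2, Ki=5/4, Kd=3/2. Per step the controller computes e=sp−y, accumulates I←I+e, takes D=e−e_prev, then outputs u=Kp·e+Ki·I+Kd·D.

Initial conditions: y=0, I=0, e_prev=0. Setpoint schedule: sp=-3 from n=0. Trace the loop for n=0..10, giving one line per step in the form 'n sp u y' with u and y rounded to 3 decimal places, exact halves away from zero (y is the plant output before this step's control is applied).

0 -3 -9.750 0.000
1 -3 -1.078 -2.438
2 -3 -7.730 -1.732
3 -3 -4.228 -2.972
4 -3 -6.551 -2.840
5 -3 -4.923 -3.342
6 -3 -5.593 -3.236
7 -3 -4.801 -3.340
8 -3 -4.973 -3.204
9 -3 -4.639 -3.166
10 -3 -4.721 -3.059

(exact arithmetic carried between steps; '≈' marks a value shown rounded to 6 d.p. or computed from one; I and e_prev carry over from the previous line; the table rounds u and y to 3 d.p., halves away from zero)
n=0: y=0, sp=-3, e=sp−y=-3; I=-3, D=e−e_prev=-3; u=1/2·(-3)+5/4·(-3)+3/2·(-3)=-9.75; next y=3/5·0+1/4·(-9.75)=-2.4375
n=1: y=-2.4375, sp=-3, e=sp−y=-0.5625; I=-3.5625, D=e−e_prev=2.4375; u=1/2·(-0.5625)+5/4·(-3.5625)+3/2·2.4375=-1.078125; next y=3/5·(-2.4375)+1/4·(-1.078125)≈-1.732031
n=2: y≈-1.732031, sp=-3, e=sp−y≈-1.267969; I≈-4.830469, D=e−e_prev≈-0.705469; u=1/2·(-1.267969)+5/4·(-4.830469)+3/2·(-0.705469)≈-7.730273; next y=3/5·(-1.732031)+1/4·(-7.730273)≈-2.971787
n=3: y≈-2.971787, sp=-3, e=sp−y≈-0.028213; I≈-4.858682, D=e−e_prev≈1.239756; u=1/2·(-0.028213)+5/4·(-4.858682)+3/2·1.239756≈-4.227825; next y=3/5·(-2.971787)+1/4·(-4.227825)≈-2.840028
n=4: y≈-2.840028, sp=-3, e=sp−y≈-0.159972; I≈-5.018653, D=e−e_prev≈-0.131759; u=1/2·(-0.159972)+5/4·(-5.018653)+3/2·(-0.131759)≈-6.550940; next y=3/5·(-2.840028)+1/4·(-6.550940)≈-3.341752
n=5: y≈-3.341752, sp=-3, e=sp−y≈0.341752; I≈-4.676901, D=e−e_prev≈0.501724; u=1/2·0.341752+5/4·(-4.676901)+3/2·0.501724≈-4.922665; next y=3/5·(-3.341752)+1/4·(-4.922665)≈-3.235717
n=6: y≈-3.235717, sp=-3, e=sp−y≈0.235717; I≈-4.441184, D=e−e_prev≈-0.106035; u=1/2·0.235717+5/4·(-4.441184)+3/2·(-0.106035)≈-5.592673; next y=3/5·(-3.235717)+1/4·(-5.592673)≈-3.339599
n=7: y≈-3.339599, sp=-3, e=sp−y≈0.339599; I≈-4.101585, D=e−e_prev≈0.103881; u=1/2·0.339599+5/4·(-4.101585)+3/2·0.103881≈-4.801360; next y=3/5·(-3.339599)+1/4·(-4.801360)≈-3.204099
n=8: y≈-3.204099, sp=-3, e=sp−y≈0.204099; I≈-3.897486, D=e−e_prev≈-0.135499; u=1/2·0.204099+5/4·(-3.897486)+3/2·(-0.135499)≈-4.973057; next y=3/5·(-3.204099)+1/4·(-4.973057)≈-3.165724
n=9: y≈-3.165724, sp=-3, e=sp−y≈0.165724; I≈-3.731762, D=e−e_prev≈-0.038375; u=1/2·0.165724+5/4·(-3.731762)+3/2·(-0.038375)≈-4.639404; next y=3/5·(-3.165724)+1/4·(-4.639404)≈-3.059285
n=10: y≈-3.059285, sp=-3, e=sp−y≈0.059285; I≈-3.672477, D=e−e_prev≈-0.106439; u=1/2·0.059285+5/4·(-3.672477)+3/2·(-0.106439)≈-4.720611; next y=3/5·(-3.059285)+1/4·(-4.720611)≈-3.015724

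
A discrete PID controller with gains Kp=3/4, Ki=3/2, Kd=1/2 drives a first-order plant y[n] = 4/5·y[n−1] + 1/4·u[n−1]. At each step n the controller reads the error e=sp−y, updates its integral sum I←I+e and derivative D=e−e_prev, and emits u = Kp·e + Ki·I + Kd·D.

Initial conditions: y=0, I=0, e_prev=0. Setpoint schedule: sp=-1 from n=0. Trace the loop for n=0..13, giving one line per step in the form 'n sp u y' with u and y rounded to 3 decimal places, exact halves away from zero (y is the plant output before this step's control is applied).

(exact arithmetic carried between steps; '≈' marks a value shown rounded to 6 d.p. or computed from one; I and e_prev carry over from the previous line; the table rounds u and y to 3 d.p., halves away from zero)
n=0: y=0, sp=-1, e=sp−y=-1; I=-1, D=e−e_prev=-1; u=3/4·(-1)+3/2·(-1)+1/2·(-1)=-2.75; next y=4/5·0+1/4·(-2.75)=-0.6875
n=1: y=-0.6875, sp=-1, e=sp−y=-0.3125; I=-1.3125, D=e−e_prev=0.6875; u=3/4·(-0.3125)+3/2·(-1.3125)+1/2·0.6875=-1.859375; next y=4/5·(-0.6875)+1/4·(-1.859375)≈-1.014844
n=2: y≈-1.014844, sp=-1, e=sp−y≈0.014844; I≈-1.297656, D=e−e_prev≈0.327344; u=3/4·0.014844+3/2·(-1.297656)+1/2·0.327344≈-1.771680; next y=4/5·(-1.014844)+1/4·(-1.771680)≈-1.254795
n=3: y≈-1.254795, sp=-1, e=sp−y≈0.254795; I≈-1.042861, D=e−e_prev≈0.239951; u=3/4·0.254795+3/2·(-1.042861)+1/2·0.239951≈-1.253220; next y=4/5·(-1.254795)+1/4·(-1.253220)≈-1.317141
n=4: y≈-1.317141, sp=-1, e=sp−y≈0.317141; I≈-0.725720, D=e−e_prev≈0.062346; u=3/4·0.317141+3/2·(-0.725720)+1/2·0.062346≈-0.819552; next y=4/5·(-1.317141)+1/4·(-0.819552)≈-1.258601
n=5: y≈-1.258601, sp=-1, e=sp−y≈0.258601; I≈-0.467120, D=e−e_prev≈-0.058540; u=3/4·0.258601+3/2·(-0.467120)+1/2·(-0.058540)≈-0.535999; next y=4/5·(-1.258601)+1/4·(-0.535999)≈-1.140880
n=6: y≈-1.140880, sp=-1, e=sp−y≈0.140880; I≈-0.326239, D=e−e_prev≈-0.117720; u=3/4·0.140880+3/2·(-0.326239)+1/2·(-0.117720)≈-0.442559; next y=4/5·(-1.140880)+1/4·(-0.442559)≈-1.023344
n=7: y≈-1.023344, sp=-1, e=sp−y≈0.023344; I≈-0.302895, D=e−e_prev≈-0.117536; u=3/4·0.023344+3/2·(-0.302895)+1/2·(-0.117536)≈-0.495603; next y=4/5·(-1.023344)+1/4·(-0.495603)≈-0.942576
n=8: y≈-0.942576, sp=-1, e=sp−y≈-0.057424; I≈-0.360319, D=e−e_prev≈-0.080768; u=3/4·(-0.057424)+3/2·(-0.360319)+1/2·(-0.080768)≈-0.623931; next y=4/5·(-0.942576)+1/4·(-0.623931)≈-0.910044
n=9: y≈-0.910044, sp=-1, e=sp−y≈-0.089956; I≈-0.450276, D=e−e_prev≈-0.032532; u=3/4·(-0.089956)+3/2·(-0.450276)+1/2·(-0.032532)≈-0.759147; next y=4/5·(-0.910044)+1/4·(-0.759147)≈-0.917822
n=10: y≈-0.917822, sp=-1, e=sp−y≈-0.082178; I≈-0.532454, D=e−e_prev≈0.007778; u=3/4·(-0.082178)+3/2·(-0.532454)+1/2·0.007778≈-0.856426; next y=4/5·(-0.917822)+1/4·(-0.856426)≈-0.948364
n=11: y≈-0.948364, sp=-1, e=sp−y≈-0.051636; I≈-0.584090, D=e−e_prev≈0.030542; u=3/4·(-0.051636)+3/2·(-0.584090)+1/2·0.030542≈-0.899592; next y=4/5·(-0.948364)+1/4·(-0.899592)≈-0.983589
n=12: y≈-0.983589, sp=-1, e=sp−y≈-0.016411; I≈-0.600501, D=e−e_prev≈0.035225; u=3/4·(-0.016411)+3/2·(-0.600501)+1/2·0.035225≈-0.895448; next y=4/5·(-0.983589)+1/4·(-0.895448)≈-1.010733
n=13: y≈-1.010733, sp=-1, e=sp−y≈0.010733; I≈-0.589768, D=e−e_prev≈0.027144; u=3/4·0.010733+3/2·(-0.589768)+1/2·0.027144≈-0.863031; next y=4/5·(-1.010733)+1/4·(-0.863031)≈-1.024344

0 -1 -2.750 0.000
1 -1 -1.859 -0.688
2 -1 -1.772 -1.015
3 -1 -1.253 -1.255
4 -1 -0.820 -1.317
5 -1 -0.536 -1.259
6 -1 -0.443 -1.141
7 -1 -0.496 -1.023
8 -1 -0.624 -0.943
9 -1 -0.759 -0.910
10 -1 -0.856 -0.918
11 -1 -0.900 -0.948
12 -1 -0.895 -0.984
13 -1 -0.863 -1.011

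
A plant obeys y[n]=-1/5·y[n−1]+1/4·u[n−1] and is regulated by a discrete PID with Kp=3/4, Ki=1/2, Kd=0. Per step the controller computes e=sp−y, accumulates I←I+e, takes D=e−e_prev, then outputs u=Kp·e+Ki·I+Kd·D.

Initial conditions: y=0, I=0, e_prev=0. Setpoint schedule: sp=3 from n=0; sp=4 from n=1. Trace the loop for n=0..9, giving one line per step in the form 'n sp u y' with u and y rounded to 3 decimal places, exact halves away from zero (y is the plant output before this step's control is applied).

0 3 3.750 0.000
1 4 5.328 0.938
2 4 6.601 1.145
3 4 7.682 1.421
4 4 8.703 1.636
5 4 9.620 1.848
6 4 10.462 2.035
7 4 11.228 2.208
8 4 11.928 2.365
9 4 12.565 2.509

(exact arithmetic carried between steps; '≈' marks a value shown rounded to 6 d.p. or computed from one; I and e_prev carry over from the previous line; the table rounds u and y to 3 d.p., halves away from zero)
n=0: y=0, sp=3, e=sp−y=3; I=3, D=e−e_prev=3; u=3/4·3+1/2·3+0·3=3.75; next y=-1/5·0+1/4·3.75=0.9375
n=1: y=0.9375, sp=4, e=sp−y=3.0625; I=6.0625, D=e−e_prev=0.0625; u=3/4·3.0625+1/2·6.0625+0·0.0625=5.328125; next y=-1/5·0.9375+1/4·5.328125≈1.144531
n=2: y≈1.144531, sp=4, e=sp−y≈2.855469; I≈8.917969, D=e−e_prev≈-0.207031; u=3/4·2.855469+1/2·8.917969+0·(-0.207031)≈6.600586; next y=-1/5·1.144531+1/4·6.600586≈1.421240
n=3: y≈1.421240, sp=4, e=sp−y≈2.578760; I≈11.496729, D=e−e_prev≈-0.276709; u=3/4·2.578760+1/2·11.496729+0·(-0.276709)≈7.682434; next y=-1/5·1.421240+1/4·7.682434≈1.636360
n=4: y≈1.636360, sp=4, e=sp−y≈2.363640; I≈13.860368, D=e−e_prev≈-0.215120; u=3/4·2.363640+1/2·13.860368+0·(-0.215120)≈8.702914; next y=-1/5·1.636360+1/4·8.702914≈1.848456
n=5: y≈1.848456, sp=4, e=sp−y≈2.151544; I≈16.011912, D=e−e_prev≈-0.212096; u=3/4·2.151544+1/2·16.011912+0·(-0.212096)≈9.619614; next y=-1/5·1.848456+1/4·9.619614≈2.035212
n=6: y≈2.035212, sp=4, e=sp−y≈1.964788; I≈17.976700, D=e−e_prev≈-0.186756; u=3/4·1.964788+1/2·17.976700+0·(-0.186756)≈10.461941; next y=-1/5·2.035212+1/4·10.461941≈2.208443
n=7: y≈2.208443, sp=4, e=sp−y≈1.791557; I≈19.768257, D=e−e_prev≈-0.173231; u=3/4·1.791557+1/2·19.768257+0·(-0.173231)≈11.227796; next y=-1/5·2.208443+1/4·11.227796≈2.365261
n=8: y≈2.365261, sp=4, e=sp−y≈1.634739; I≈21.402996, D=e−e_prev≈-0.156818; u=3/4·1.634739+1/2·21.402996+0·(-0.156818)≈11.927553; next y=-1/5·2.365261+1/4·11.927553≈2.508836
n=9: y≈2.508836, sp=4, e=sp−y≈1.491164; I≈22.894160, D=e−e_prev≈-0.143576; u=3/4·1.491164+1/2·22.894160+0·(-0.143576)≈12.565453; next y=-1/5·2.508836+1/4·12.565453≈2.639596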